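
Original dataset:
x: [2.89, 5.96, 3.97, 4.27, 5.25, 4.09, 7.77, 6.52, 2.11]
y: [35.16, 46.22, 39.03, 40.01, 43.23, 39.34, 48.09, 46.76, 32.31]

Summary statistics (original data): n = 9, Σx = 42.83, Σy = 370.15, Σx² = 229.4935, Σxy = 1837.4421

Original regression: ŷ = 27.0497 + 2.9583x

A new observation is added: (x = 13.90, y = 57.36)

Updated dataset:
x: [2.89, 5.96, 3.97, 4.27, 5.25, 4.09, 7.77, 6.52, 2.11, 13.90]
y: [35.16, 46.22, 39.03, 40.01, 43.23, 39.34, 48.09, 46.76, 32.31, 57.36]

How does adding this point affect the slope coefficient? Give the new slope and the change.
The slope changes from 2.9583 to 2.0767 (change of -0.8816, or -29.8%).

x = 13.90 lies well outside the original x-range [2.11, 7.77] (x̄ ≈ 4.76), so this observation has high leverage and can move the slope substantially.

Step 1: Update the sums with the new point (n goes from 9 to 10)
Σx  = 42.83 + 13.90 = 56.73
Σy  = 370.15 + 57.36 = 427.51
Σx² = 229.4935 + 13.90² = 229.4935 + 193.2100 = 422.7035
Σxy = 1837.4421 + 13.90×57.36 = 1837.4421 + 797.3040 = 2634.7461

Step 2: Recompute the slope with b₁ = (nΣxy − ΣxΣy) / (nΣx² − (Σx)²)
Numerator   = 10×2634.7461 − 56.73×427.51 = 26347.4610 − 24252.6423 = 2094.8187
Denominator = 10×422.7035 − 56.73² = 4227.0350 − 3218.2929 = 1008.7421
b₁(new) = 2094.8187 / 1008.7421 = 2.0767

(Same formula on the original sums: (9×1837.4421 − 42.83×370.15) / (9×229.4935 − 42.83²) = 683.4544 / 231.0326 = 2.9583, matching the given fit.)

Step 3: Change in slope
Δβ₁ = 2.0767 − 2.9583 = -0.8816
Relative change = -0.8816 / 2.9583 × 100% = -29.8%
→ the slope decreases when the point is added.

Because the point sits below the extension of the original line at a high-leverage x, it tilts the fit down.
In practice: refit with and without it and report both if conclusions differ; examine leverage (hᵢ) and Cook's distance rather than deleting it automatically.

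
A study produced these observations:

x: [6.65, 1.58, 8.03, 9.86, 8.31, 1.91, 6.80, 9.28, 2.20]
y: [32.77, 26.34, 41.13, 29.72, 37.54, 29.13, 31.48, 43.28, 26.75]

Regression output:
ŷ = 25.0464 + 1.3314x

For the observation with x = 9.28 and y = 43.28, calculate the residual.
Residual = 5.8782

The residual is the difference between the actual value and the predicted value:

Residual = y - ŷ

Step 1: Calculate predicted value
ŷ = 25.0464 + 1.3314 × 9.28
ŷ = 37.4018

Step 2: Calculate residual
Residual = 43.28 - 37.4018
Residual = 5.8782

Interpretation: the model underestimates the actual value by 5.8782 at this point (positive residual → observation lies above the fitted line).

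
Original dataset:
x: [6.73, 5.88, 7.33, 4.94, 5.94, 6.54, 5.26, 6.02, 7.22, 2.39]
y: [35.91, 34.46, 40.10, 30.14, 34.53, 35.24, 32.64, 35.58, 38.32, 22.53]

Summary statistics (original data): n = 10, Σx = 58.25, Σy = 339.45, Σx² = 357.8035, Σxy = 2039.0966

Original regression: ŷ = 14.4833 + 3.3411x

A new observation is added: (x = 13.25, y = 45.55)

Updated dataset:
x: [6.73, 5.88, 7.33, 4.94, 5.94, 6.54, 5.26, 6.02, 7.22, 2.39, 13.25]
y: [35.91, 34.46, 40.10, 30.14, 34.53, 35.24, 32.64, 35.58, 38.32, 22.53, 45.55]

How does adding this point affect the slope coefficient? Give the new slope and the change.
Adding the point moves β₁ from 3.3411 to 2.0423, i.e. it decreases by 1.2988 (-38.9%).

The new point has HIGH LEVERAGE: x = 13.25 is far from the original mean x̄ = 58.25/10 ≈ 5.83 (original range [2.39, 7.33]).

Step 1: Update the sums with the new point (n goes from 10 to 11)
Σx  = 58.25 + 13.25 = 71.50
Σy  = 339.45 + 45.55 = 385.00
Σx² = 357.8035 + 13.25² = 357.8035 + 175.5625 = 533.3660
Σxy = 2039.0966 + 13.25×45.55 = 2039.0966 + 603.5375 = 2642.6341

Step 2: Recompute the slope with b₁ = (nΣxy − ΣxΣy) / (nΣx² − (Σx)²)
Numerator   = 11×2642.6341 − 71.50×385.00 = 29068.9751 − 27527.5000 = 1541.4751
Denominator = 11×533.3660 − 71.50² = 5867.0260 − 5112.2500 = 754.7760
b₁(new) = 1541.4751 / 754.7760 = 2.0423

(Same formula on the original sums: (10×2039.0966 − 58.25×339.45) / (10×357.8035 − 58.25²) = 618.0035 / 184.9725 = 3.3411, matching the given fit.)

Step 3: Change in slope
Δβ₁ = 2.0423 − 3.3411 = -1.2988
Relative change = -1.2988 / 3.3411 × 100% = -38.9%
→ the slope decreases when the point is added.

A high-leverage point only changes the slope if it is off the original line; here y = 45.55 is below the original trend, so the slope decreases.
In practice: check such a point for data-entry or measurement error.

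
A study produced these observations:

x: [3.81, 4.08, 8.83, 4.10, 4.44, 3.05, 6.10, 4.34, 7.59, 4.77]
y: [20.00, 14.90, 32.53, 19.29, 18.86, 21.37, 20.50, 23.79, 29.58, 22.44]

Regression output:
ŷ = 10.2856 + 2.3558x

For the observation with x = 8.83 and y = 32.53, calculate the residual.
Residual = 1.4427

The residual is the difference between the actual value and the predicted value:

Residual = y - ŷ

Step 1: Calculate predicted value
ŷ = 10.2856 + 2.3558 × 8.83
ŷ = 31.0873

Step 2: Calculate residual
Residual = 32.53 - 31.0873
Residual = 1.4427

Interpretation: the model underestimates the actual value by 1.4427 at this point (positive residual → observation lies above the fitted line).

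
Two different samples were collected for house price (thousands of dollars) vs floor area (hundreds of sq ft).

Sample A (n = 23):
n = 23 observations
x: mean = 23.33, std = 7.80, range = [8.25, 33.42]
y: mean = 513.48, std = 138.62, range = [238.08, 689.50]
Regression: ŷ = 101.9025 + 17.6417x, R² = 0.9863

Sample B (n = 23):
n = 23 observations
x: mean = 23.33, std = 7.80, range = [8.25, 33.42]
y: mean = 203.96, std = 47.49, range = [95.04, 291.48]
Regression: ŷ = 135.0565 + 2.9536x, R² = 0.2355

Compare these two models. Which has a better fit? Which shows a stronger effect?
Model A has the better fit (R² = 0.9863 vs 0.2355). Model A shows the stronger effect (|β₁| = 17.6417 vs 2.9536).

Model Comparison:

Goodness of fit (R²):
- Model A: R² = 0.9863 → 98.63% of variance in house price explained
- Model B: R² = 0.2355 → 23.55% of variance in house price explained
- 0.9863 > 0.2355 → Model A has the better fit

Which has the larger per-hundred sq ft effect? (|β₁|)
- Model A: β₁ = 17.6417 → predicted house price rises 17.6417 thousand dollars per additional hundred sq ft of floor area
- Model B: β₁ = 2.9536 → predicted house price rises 2.9536 thousand dollars per additional hundred sq ft of floor area
- |17.6417| > |2.9536| → Model A shows the stronger marginal effect

Note: The two samples could reflect different populations, time periods, or measurement quality.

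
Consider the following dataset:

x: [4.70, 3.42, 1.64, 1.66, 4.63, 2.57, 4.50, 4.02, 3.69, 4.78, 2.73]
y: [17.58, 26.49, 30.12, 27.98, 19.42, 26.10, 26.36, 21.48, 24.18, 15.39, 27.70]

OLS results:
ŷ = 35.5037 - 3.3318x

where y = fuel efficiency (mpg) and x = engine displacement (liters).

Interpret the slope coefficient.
An increase of one liter in engine displacement is associated with a 3.3318 mpg decrease in predicted fuel efficiency.

β₁ = -3.3318 is the change in predicted fuel efficiency (mpg) per additional liter of engine displacement.

Interpretation:
- Engine displacement up by 1 liter → predicted fuel efficiency decreases by 3.3318 mpg
- This is a linear approximation: the same per-unit change is assumed across the whole observed x range

(β₀ = 35.5037 is the fitted value at x = 0 and is not part of the slope interpretation.)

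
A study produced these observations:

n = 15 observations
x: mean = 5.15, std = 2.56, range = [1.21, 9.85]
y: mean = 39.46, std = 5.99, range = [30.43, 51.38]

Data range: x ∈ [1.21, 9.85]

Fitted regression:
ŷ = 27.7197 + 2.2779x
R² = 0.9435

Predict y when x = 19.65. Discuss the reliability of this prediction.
The equation gives ŷ = 72.4804; however x = 19.65 is 9.80 units above the observed range, so this extrapolated value should not be trusted.

Prediction calculation:
ŷ = 27.7197 + 2.2779 × 19.65
ŷ = 72.4804

Reliability:
- Data range: x ∈ [1.21, 9.85]
- Prediction point: x = 19.65 is 9.80 units above the observed range → this is EXTRAPOLATION, not interpolation

Why that matters here:
- The linear relationship may not hold outside the observed range
- R² describes fit only over the sampled x values; it says nothing about behaviour beyond them

A defensible statement: 'if the linear trend continued to x = 19.65, y would be about 72.4804' — the premise is untested.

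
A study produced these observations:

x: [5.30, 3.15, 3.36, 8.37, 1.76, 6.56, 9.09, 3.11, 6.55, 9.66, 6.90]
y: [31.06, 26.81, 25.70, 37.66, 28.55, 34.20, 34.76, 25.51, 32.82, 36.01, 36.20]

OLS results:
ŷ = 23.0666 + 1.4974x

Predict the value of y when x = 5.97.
ŷ = 32.0061

Plug x = 5.97 into the fitted line:

ŷ = 23.0666 + 1.4974 × 5.97
ŷ = 23.0666 + 8.9395
ŷ = 32.0061

This is the fitted mean response at that x — an individual observation would come with a wider prediction interval.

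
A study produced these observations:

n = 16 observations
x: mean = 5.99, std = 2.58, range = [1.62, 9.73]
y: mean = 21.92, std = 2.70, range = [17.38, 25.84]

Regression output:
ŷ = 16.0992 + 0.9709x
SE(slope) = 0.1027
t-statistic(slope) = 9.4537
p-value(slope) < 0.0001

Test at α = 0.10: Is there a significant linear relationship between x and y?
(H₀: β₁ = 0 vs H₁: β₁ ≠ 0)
p-value < 0.0001 < α = 0.10, so we reject H₀. The relationship is significant.

Hypothesis test for the slope coefficient:

H₀: β₁ = 0 (no linear relationship)
H₁: β₁ ≠ 0 (linear relationship exists)

Test statistic: t = β̂₁ / SE(β̂₁) = 0.9709 / 0.1027 = 9.4537

With df = 14, the two-sided p-value for |t| = 9.4537 is <0.0001.

Decision rule: reject H₀ if p-value < α.
p-value < 0.0001 < α = 0.10 → reject H₀.

Conclusion: the linear association between x and y is significant at the 10% level.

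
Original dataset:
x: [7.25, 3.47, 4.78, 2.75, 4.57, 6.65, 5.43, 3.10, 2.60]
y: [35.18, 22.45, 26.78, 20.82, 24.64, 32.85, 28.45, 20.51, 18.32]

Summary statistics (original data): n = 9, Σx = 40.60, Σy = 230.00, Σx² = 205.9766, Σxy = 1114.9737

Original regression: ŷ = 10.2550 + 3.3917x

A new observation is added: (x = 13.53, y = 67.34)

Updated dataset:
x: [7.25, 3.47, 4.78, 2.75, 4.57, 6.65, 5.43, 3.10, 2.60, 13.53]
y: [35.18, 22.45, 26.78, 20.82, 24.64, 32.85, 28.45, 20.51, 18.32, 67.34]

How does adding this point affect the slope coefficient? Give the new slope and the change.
Adding the point moves β₁ from 3.3917 to 4.3380, i.e. it increases by 0.9463 (+27.9%).

x = 13.53 lies well outside the original x-range [2.60, 7.25] (x̄ ≈ 4.51), so this observation has high leverage and can move the slope substantially.

Step 1: Update the sums with the new point (n goes from 9 to 10)
Σx  = 40.60 + 13.53 = 54.13
Σy  = 230.00 + 67.34 = 297.34
Σx² = 205.9766 + 13.53² = 205.9766 + 183.0609 = 389.0375
Σxy = 1114.9737 + 13.53×67.34 = 1114.9737 + 911.1102 = 2026.0839

Step 2: Recompute the slope with b₁ = (nΣxy − ΣxΣy) / (nΣx² − (Σx)²)
Numerator   = 10×2026.0839 − 54.13×297.34 = 20260.8390 − 16095.0142 = 4165.8248
Denominator = 10×389.0375 − 54.13² = 3890.3750 − 2930.0569 = 960.3181
b₁(new) = 4165.8248 / 960.3181 = 4.3380

(Same formula on the original sums: (9×1114.9737 − 40.60×230.00) / (9×205.9766 − 40.60²) = 696.7633 / 205.4294 = 3.3917, matching the given fit.)

Step 3: Change in slope
Δβ₁ = 4.3380 − 3.3917 = +0.9463
Relative change = +0.9463 / 3.3917 × 100% = +27.9%
→ the slope increases when the point is added.

Because the point sits above the extension of the original line at a high-leverage x, it tilts the fit up.
In practice: investigate whether it comes from the same population as the rest of the sample.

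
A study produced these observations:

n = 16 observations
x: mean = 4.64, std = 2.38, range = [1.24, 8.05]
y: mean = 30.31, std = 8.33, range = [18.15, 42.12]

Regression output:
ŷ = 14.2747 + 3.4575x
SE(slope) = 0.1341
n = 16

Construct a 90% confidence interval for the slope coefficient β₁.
The 90% CI for β₁ is (3.2213, 3.6937)

Confidence interval for the slope:

The 90% CI for β₁ is: β̂₁ ± t*(α/2, n-2) × SE(β̂₁)

Step 1: Find critical t-value
- Confidence level = 0.9
- Degrees of freedom = n - 2 = 16 - 2 = 14
- t*(α/2, 14) = 1.7613

Step 2: Calculate margin of error
Margin = 1.7613 × 0.1341 = 0.2362

Step 3: Construct interval
CI = 3.4575 ± 0.2362
CI = (3.2213, 3.6937)

Interpretation: intervals built this way capture the true β₁ in 90% of repeated samples; here the plausible range for the per-unit effect of x on y is 3.2213 to 3.6937.
The interval does not include 0, suggesting a significant linear relationship.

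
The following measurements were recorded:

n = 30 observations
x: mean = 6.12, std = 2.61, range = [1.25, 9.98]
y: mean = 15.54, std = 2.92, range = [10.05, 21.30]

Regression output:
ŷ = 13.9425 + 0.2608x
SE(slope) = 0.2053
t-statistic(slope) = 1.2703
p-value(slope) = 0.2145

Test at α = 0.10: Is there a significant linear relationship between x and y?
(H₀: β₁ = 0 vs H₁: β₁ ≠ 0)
Fail to reject H₀: p-value = 0.2145 ≥ α = 0.10. The linear relationship is not significant at the 10% level.

Hypothesis test for the slope coefficient:

H₀: β₁ = 0 (no linear relationship)
H₁: β₁ ≠ 0 (linear relationship exists)

Test statistic: t = β̂₁ / SE(β̂₁) = 0.2608 / 0.2053 = 1.2703

With df = 28, the two-sided p-value for |t| = 1.2703 is 0.2145.

Decision rule: reject H₀ if p-value < α.
p-value = 0.2145 ≥ α = 0.10 → fail to reject H₀.

At α = 0.10 the data do not provide convincing evidence of a nonzero slope.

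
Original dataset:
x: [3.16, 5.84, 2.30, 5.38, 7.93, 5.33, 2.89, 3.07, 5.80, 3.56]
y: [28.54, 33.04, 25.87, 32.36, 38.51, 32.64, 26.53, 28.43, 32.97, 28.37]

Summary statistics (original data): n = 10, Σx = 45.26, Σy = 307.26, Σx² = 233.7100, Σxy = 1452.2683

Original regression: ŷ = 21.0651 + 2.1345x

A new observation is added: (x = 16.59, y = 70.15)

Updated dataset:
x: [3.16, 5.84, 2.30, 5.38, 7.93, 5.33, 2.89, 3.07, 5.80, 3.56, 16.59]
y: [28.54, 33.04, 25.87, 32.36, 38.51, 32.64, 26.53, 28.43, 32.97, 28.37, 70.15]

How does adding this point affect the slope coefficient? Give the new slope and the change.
New slope β₁ = 3.0649 versus 2.1345 before: a change of +0.9304 (+43.6%).

x = 16.59 lies well outside the original x-range [2.30, 7.93] (x̄ ≈ 4.53), so this observation has high leverage and can move the slope substantially.

Step 1: Update the sums with the new point (n goes from 10 to 11)
Σx  = 45.26 + 16.59 = 61.85
Σy  = 307.26 + 70.15 = 377.41
Σx² = 233.7100 + 16.59² = 233.7100 + 275.2281 = 508.9381
Σxy = 1452.2683 + 16.59×70.15 = 1452.2683 + 1163.7885 = 2616.0568

Step 2: Recompute the slope with b₁ = (nΣxy − ΣxΣy) / (nΣx² − (Σx)²)
Numerator   = 11×2616.0568 − 61.85×377.41 = 28776.6248 − 23342.8085 = 5433.8163
Denominator = 11×508.9381 − 61.85² = 5598.3191 − 3825.4225 = 1772.8966
b₁(new) = 5433.8163 / 1772.8966 = 3.0649

(Same formula on the original sums: (10×1452.2683 − 45.26×307.26) / (10×233.7100 − 45.26²) = 616.0954 / 288.6324 = 2.1345, matching the given fit.)

Step 3: Change in slope
Δβ₁ = 3.0649 − 2.1345 = +0.9304
Relative change = +0.9304 / 2.1345 × 100% = +43.6%
→ the slope increases when the point is added.

A high-leverage point only changes the slope if it is off the original line; here y = 70.15 is above the original trend, so the slope increases.
In practice: examine leverage (hᵢ) and Cook's distance rather than deleting it automatically; check such a point for data-entry or measurement error.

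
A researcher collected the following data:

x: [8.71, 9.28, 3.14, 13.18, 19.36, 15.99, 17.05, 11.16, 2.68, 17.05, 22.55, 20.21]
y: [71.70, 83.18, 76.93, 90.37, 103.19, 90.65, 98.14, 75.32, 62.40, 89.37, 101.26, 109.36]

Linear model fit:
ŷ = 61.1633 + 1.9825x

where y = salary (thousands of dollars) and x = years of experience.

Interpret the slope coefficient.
An increase of one year in experience is associated with a 1.9825 thousand dollars increase in predicted salary.

The slope β₁ = 1.9825 gives the rate at which the fitted salary changes with experience.

Interpretation:
- Experience up by 1 year → predicted salary increases by 1.9825 thousand dollars
- This is a linear approximation: the same per-unit change is assumed across the whole observed x range
- The sign (+) gives the direction; the magnitude 1.9825 gives the size of the effect per year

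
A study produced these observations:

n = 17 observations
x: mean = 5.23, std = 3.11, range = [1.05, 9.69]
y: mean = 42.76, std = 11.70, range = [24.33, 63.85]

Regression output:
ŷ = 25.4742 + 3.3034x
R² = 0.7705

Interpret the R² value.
The model explains 77.05% of the variance in y (R² = 0.7705), leaving 22.95% unexplained; the fit is strong.

The coefficient of determination R² is the fraction of the total variation in y that the fitted line accounts for.

Here R² = 0.7705:
- Explained: 77.05% of the variation in y
- Unexplained (residual): 100% − 77.05% = 22.95%
- Rule of thumb (below 0.3 weak; 0.3 to below 0.7 moderate; 0.7 and above strong) → strong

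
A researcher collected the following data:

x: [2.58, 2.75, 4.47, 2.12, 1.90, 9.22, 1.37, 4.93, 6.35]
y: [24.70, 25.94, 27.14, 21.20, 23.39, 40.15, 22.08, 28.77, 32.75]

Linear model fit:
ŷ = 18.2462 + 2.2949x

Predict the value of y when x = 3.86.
ŷ = 27.1045

Plug x = 3.86 into the fitted line:

ŷ = 18.2462 + 2.2949 × 3.86
ŷ = 18.2462 + 8.8583
ŷ = 27.1045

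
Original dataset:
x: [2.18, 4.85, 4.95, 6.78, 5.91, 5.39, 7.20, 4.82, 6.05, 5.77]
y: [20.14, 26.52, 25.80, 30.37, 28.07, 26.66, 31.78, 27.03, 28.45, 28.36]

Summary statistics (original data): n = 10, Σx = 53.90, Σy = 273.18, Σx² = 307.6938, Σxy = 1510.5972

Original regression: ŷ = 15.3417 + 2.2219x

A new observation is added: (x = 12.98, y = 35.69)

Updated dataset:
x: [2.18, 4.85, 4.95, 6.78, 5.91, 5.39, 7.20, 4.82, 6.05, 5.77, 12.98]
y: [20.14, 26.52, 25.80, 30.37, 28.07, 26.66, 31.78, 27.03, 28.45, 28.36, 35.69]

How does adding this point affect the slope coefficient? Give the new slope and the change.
New slope β₁ = 1.3793 versus 2.2219 before: a change of -0.8426 (-37.9%).

x = 12.98 lies well outside the original x-range [2.18, 7.20] (x̄ ≈ 5.39), so this observation has high leverage and can move the slope substantially.

Step 1: Update the sums with the new point (n goes from 10 to 11)
Σx  = 53.90 + 12.98 = 66.88
Σy  = 273.18 + 35.69 = 308.87
Σx² = 307.6938 + 12.98² = 307.6938 + 168.4804 = 476.1742
Σxy = 1510.5972 + 12.98×35.69 = 1510.5972 + 463.2562 = 1973.8534

Step 2: Recompute the slope with b₁ = (nΣxy − ΣxΣy) / (nΣx² − (Σx)²)
Numerator   = 11×1973.8534 − 66.88×308.87 = 21712.3874 − 20657.2256 = 1055.1618
Denominator = 11×476.1742 − 66.88² = 5237.9162 − 4472.9344 = 764.9818
b₁(new) = 1055.1618 / 764.9818 = 1.3793

(Same formula on the original sums: (10×1510.5972 − 53.90×273.18) / (10×307.6938 − 53.90²) = 381.5700 / 171.7280 = 2.2219, matching the given fit.)

Step 3: Change in slope
Δβ₁ = 1.3793 − 2.2219 = -0.8426
Relative change = -0.8426 / 2.2219 × 100% = -37.9%
→ the slope decreases when the point is added.

A high-leverage point only changes the slope if it is off the original line; here y = 35.69 is below the original trend, so the slope decreases.
In practice: check such a point for data-entry or measurement error.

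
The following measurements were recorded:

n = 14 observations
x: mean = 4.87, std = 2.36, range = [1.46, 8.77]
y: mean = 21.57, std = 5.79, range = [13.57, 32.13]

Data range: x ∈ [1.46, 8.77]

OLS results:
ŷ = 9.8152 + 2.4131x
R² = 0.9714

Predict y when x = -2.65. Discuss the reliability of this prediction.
ŷ = 3.4205 (extrapolation — x = -2.65 lies outside [1.46, 8.77], so reliability is low).

Prediction calculation:
ŷ = 9.8152 + 2.4131 × (-2.65)
ŷ = 3.4205

Reliability:
- Data range: x ∈ [1.46, 8.77]
- Prediction point: x = -2.65 is 4.11 units below the observed range → this is EXTRAPOLATION, not interpolation

Why that matters here:
- Real relationships often flatten, saturate, or turn nonlinear at extremes
- There are no observations near this x to validate the fitted line there

The R² = 0.9714 only validates the fit within [1.46, 8.77]; treat ŷ = 3.4205 with caution.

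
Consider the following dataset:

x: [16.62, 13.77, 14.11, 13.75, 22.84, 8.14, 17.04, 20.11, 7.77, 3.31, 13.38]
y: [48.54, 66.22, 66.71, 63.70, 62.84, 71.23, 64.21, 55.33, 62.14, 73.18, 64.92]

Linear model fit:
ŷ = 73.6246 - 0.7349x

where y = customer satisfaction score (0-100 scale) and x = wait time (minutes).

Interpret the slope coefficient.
For each additional minute of wait time, predicted satisfaction score decreases by approximately 0.7349 points.

The slope β₁ = -0.7349 gives the rate at which the fitted satisfaction score changes with wait time.

Interpretation:
- Wait time up by 1 minute → predicted satisfaction score decreases by 0.7349 points
- This is a linear approximation: the same per-unit change is assumed across the whole observed x range
- The sign (−) gives the direction; the magnitude 0.7349 gives the size of the effect per minute

(β₀ = 73.6246 is the fitted value at x = 0 and is not part of the slope interpretation.)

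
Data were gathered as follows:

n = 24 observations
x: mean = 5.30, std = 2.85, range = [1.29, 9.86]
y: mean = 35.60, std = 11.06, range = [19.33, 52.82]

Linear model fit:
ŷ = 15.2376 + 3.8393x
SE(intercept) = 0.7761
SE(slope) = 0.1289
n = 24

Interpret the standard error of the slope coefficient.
SE(β̂₁) = 0.1289 is the estimated standard deviation of the slope estimate across repeated samples; relative to β̂₁ = 3.8393 that is 3.4%, a precise estimate.

SE(β̂₁) = 0.1289 says: if we drew many samples of n = 24 from the same population and refit each time, the fitted slopes would scatter with a standard deviation of roughly 0.1289 around the true β₁.

Relative precision:
- SE / |β̂₁| = 0.1289 / 3.8393 = 3.4%
- Rule of thumb (under 20%: precise; 20% to under 50%: moderately precise; 50% or more: imprecise) → precise

Link to interval estimation: a confidence interval for β₁ is β̂₁ ± t* × 0.1289, so SE sets the half-width per unit of t*.

What drives SE(β̂₁): larger n (here n = 24) → smaller SE; wider spread of x values → smaller SE; more residual scatter → larger SE.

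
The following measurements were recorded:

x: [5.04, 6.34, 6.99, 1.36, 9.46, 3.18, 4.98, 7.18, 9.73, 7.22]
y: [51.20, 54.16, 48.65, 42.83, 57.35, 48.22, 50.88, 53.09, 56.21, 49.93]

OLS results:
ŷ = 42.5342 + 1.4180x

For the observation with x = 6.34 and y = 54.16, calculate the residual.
Residual = 2.6357

The residual is the difference between the actual value and the predicted value:

Residual = y - ŷ

Step 1: Calculate predicted value
ŷ = 42.5342 + 1.4180 × 6.34
ŷ = 51.5243

Step 2: Calculate residual
Residual = 54.16 - 51.5243
Residual = 2.6357

The residual is positive, so the observed y = 54.16 sits above the regression line (the line underestimates it by 2.6357).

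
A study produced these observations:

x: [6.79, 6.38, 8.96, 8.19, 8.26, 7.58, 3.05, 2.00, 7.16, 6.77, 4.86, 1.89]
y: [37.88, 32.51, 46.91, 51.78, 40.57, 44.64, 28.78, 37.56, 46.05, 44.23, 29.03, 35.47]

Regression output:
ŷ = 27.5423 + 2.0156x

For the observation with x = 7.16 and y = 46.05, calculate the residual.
Residual = 4.0760

The residual is the difference between the actual value and the predicted value:

Residual = y - ŷ

Step 1: Calculate predicted value
ŷ = 27.5423 + 2.0156 × 7.16
ŷ = 41.9740

Step 2: Calculate residual
Residual = 46.05 - 41.9740
Residual = 4.0760

Sign check: y > ŷ, so the point is above the line and the fit underestimates here.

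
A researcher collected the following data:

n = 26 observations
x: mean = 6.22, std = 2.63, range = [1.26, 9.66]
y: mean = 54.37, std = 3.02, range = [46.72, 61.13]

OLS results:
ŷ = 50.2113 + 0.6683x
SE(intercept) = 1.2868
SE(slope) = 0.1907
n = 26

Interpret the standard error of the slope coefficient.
The slope 0.6683 is pinned down to within about ±0.1907 (one SE) by these data — relative uncertainty 28.5%, i.e. moderately precise.

What SE measures:
- The standard error quantifies the sampling variability of the coefficient estimate
- It is the estimated standard deviation of β̂₁ across hypothetical repeated samples of the same size
- Smaller SE → more precise estimate

Relative precision:
- SE / |β̂₁| = 0.1907 / 0.6683 = 28.5%
- Rule of thumb (under 20%: precise; 20% to under 50%: moderately precise; 50% or more: imprecise) → moderately precise

Rough 95% range (±2 SE): 0.6683 ± 0.3814 → (0.2869, 1.0497).

What drives SE(β̂₁): wider spread of x values → smaller SE; more residual scatter → larger SE; larger n (here n = 26) → smaller SE.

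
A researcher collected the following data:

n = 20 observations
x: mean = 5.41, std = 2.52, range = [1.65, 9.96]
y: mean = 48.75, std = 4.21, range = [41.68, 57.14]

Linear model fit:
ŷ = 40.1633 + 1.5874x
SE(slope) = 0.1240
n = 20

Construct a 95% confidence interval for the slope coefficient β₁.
The 95% CI for β₁ is (1.3269, 1.8479)

Confidence interval for the slope:

The 95% CI for β₁ is: β̂₁ ± t*(α/2, n-2) × SE(β̂₁)

Step 1: Find critical t-value
- Confidence level = 0.95
- Degrees of freedom = n - 2 = 20 - 2 = 18
- t*(α/2, 18) = 2.1009

Step 2: Calculate margin of error
Margin = 2.1009 × 0.1240 = 0.2605

Step 3: Construct interval
CI = 1.5874 ± 0.2605
CI = (1.3269, 1.8479)

Interpretation: We are 95% confident that the true slope β₁ lies between 1.3269 and 1.8479.
The interval does not include 0, suggesting a significant linear relationship.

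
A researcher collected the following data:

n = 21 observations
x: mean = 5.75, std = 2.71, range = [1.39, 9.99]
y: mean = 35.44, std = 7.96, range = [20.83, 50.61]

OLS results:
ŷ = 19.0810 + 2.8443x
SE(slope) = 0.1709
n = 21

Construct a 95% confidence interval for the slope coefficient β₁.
The 95% CI for β₁ is (2.4866, 3.2020)

Confidence interval for the slope:

The 95% CI for β₁ is: β̂₁ ± t*(α/2, n-2) × SE(β̂₁)

Step 1: Find critical t-value
- Confidence level = 0.95
- Degrees of freedom = n - 2 = 21 - 2 = 19
- t*(α/2, 19) = 2.0930

Step 2: Calculate margin of error
Margin = 2.0930 × 0.1709 = 0.3577

Step 3: Construct interval
CI = 2.8443 ± 0.3577
CI = (2.4866, 3.2020)

Interpretation: We are 95% confident that the true slope β₁ lies between 2.4866 and 3.2020.
Since 0 is outside the interval, a two-sided test at α = 0.05 would reject H₀: β₁ = 0.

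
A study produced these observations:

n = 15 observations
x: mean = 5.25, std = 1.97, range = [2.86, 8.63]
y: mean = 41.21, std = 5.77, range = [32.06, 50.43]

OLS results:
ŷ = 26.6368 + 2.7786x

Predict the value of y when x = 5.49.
ŷ = 41.8913

To predict y for x = 5.49, substitute into the regression equation:

ŷ = 26.6368 + 2.7786 × 5.49
ŷ = 26.6368 + 15.2545
ŷ = 41.8913

This is a point prediction; actual observations scatter around it by roughly the residual standard deviation.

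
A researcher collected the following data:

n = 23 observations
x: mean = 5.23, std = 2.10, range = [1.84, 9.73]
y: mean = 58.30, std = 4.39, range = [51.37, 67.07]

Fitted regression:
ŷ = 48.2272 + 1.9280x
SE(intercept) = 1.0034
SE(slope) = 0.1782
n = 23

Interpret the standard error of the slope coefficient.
SE(β̂₁) = 0.1782 is the estimated standard deviation of the slope estimate across repeated samples; relative to β̂₁ = 1.9280 that is 9.2%, a precise estimate.

SE(β̂₁) = 0.1782 says: if we drew many samples of n = 23 from the same population and refit each time, the fitted slopes would scatter with a standard deviation of roughly 0.1782 around the true β₁.

Relative precision:
- SE / |β̂₁| = 0.1782 / 1.9280 = 9.2%
- Rule of thumb (under 20%: precise; 20% to under 50%: moderately precise; 50% or more: imprecise) → precise

Rough 95% range (±2 SE): 1.9280 ± 0.3564 → (1.5716, 2.2844).

What drives SE(β̂₁): more residual scatter → larger SE.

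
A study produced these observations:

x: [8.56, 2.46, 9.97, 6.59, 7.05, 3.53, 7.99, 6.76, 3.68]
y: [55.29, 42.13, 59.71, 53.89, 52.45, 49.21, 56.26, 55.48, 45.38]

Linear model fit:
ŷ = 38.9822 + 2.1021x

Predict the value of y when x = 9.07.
ŷ = 58.0482

To predict y for x = 9.07, substitute into the regression equation:

ŷ = 38.9822 + 2.1021 × 9.07
ŷ = 38.9822 + 19.0660
ŷ = 58.0482

This is the fitted mean response at that x — an individual observation would come with a wider prediction interval.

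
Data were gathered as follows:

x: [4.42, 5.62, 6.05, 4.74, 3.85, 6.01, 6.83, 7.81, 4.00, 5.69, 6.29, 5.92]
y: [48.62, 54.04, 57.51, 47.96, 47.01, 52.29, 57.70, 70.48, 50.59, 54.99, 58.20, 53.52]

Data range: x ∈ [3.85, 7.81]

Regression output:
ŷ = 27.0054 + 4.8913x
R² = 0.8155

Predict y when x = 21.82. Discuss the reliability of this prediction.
ŷ = 133.7336 (extrapolation — x = 21.82 lies outside [3.85, 7.81], so reliability is low).

Prediction calculation:
ŷ = 27.0054 + 4.8913 × 21.82
ŷ = 133.7336

Reliability:
- Data range: x ∈ [3.85, 7.81]
- Prediction point: x = 21.82 is 14.01 units above the observed range → this is EXTRAPOLATION, not interpolation

Why that matters here:
- Real relationships often flatten, saturate, or turn nonlinear at extremes
- The standard error of prediction grows with (x − x̄)², and x = 21.82 is far from x̄ = 5.60

A defensible statement: 'if the linear trend continued to x = 21.82, y would be about 133.7336' — the premise is untested.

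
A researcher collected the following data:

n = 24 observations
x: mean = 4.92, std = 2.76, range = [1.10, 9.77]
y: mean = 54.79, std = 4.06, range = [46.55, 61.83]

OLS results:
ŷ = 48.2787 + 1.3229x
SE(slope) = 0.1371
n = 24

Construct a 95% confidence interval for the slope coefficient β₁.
The 95% CI for β₁ is (1.0386, 1.6072)

Confidence interval for the slope:

The 95% CI for β₁ is: β̂₁ ± t*(α/2, n-2) × SE(β̂₁)

Step 1: Find critical t-value
- Confidence level = 0.95
- Degrees of freedom = n - 2 = 24 - 2 = 22
- t*(α/2, 22) = 2.0739

Step 2: Calculate margin of error
Margin = 2.0739 × 0.1371 = 0.2843

Step 3: Construct interval
CI = 1.3229 ± 0.2843
CI = (1.0386, 1.6072)

Interpretation: intervals built this way capture the true β₁ in 95% of repeated samples; here the plausible range for the per-unit effect of x on y is 1.0386 to 1.6072.
Both endpoints are positive, so the data support a genuinely positive slope at this confidence level.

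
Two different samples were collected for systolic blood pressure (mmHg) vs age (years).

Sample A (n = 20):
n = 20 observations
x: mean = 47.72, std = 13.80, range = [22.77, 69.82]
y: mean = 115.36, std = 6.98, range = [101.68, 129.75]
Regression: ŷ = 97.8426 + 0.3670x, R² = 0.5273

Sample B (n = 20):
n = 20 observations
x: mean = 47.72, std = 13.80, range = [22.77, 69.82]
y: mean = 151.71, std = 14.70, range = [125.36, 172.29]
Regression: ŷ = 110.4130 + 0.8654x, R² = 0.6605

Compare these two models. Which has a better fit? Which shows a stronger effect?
Model B has the better fit (R² = 0.6605 vs 0.5273). Model B shows the stronger effect (|β₁| = 0.8654 vs 0.3670).

Model Comparison:

Fit — compare R²:
- Model A: R² = 0.5273 → 52.73% of variance in blood pressure explained
- Model B: R² = 0.6605 → 66.05% of variance in blood pressure explained
- 0.6605 > 0.5273 → Model B has the better fit

Effect size (slope magnitude):
- Model A: β₁ = 0.3670 → predicted blood pressure rises 0.3670 mmHg per additional year of age
- Model B: β₁ = 0.8654 → predicted blood pressure rises 0.8654 mmHg per additional year of age
- |0.3670| < |0.8654| → Model B shows the stronger marginal effect

Note: R² measures how tightly points cluster around the line; β₁ measures how steep the line is — they answer different questions.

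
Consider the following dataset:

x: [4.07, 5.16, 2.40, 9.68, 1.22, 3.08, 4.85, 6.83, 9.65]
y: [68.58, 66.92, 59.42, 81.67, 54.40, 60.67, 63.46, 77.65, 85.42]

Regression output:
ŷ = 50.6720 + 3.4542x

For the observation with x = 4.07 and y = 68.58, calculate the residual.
Residual = 3.8494

The residual is the difference between the actual value and the predicted value:

Residual = y - ŷ

Step 1: Calculate predicted value
ŷ = 50.6720 + 3.4542 × 4.07
ŷ = 64.7306

Step 2: Calculate residual
Residual = 68.58 - 64.7306
Residual = 3.8494

Interpretation: the model underestimates the actual value by 3.8494 at this point (positive residual → observation lies above the fitted line).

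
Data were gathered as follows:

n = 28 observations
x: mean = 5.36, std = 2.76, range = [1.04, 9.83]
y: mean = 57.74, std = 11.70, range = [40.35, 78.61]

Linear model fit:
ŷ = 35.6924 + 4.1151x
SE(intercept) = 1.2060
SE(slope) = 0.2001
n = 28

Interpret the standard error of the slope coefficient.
SE(β̂₁) = 0.2001 is the estimated standard deviation of the slope estimate across repeated samples; relative to β̂₁ = 4.1151 that is 4.9%, a precise estimate.

SE(β̂₁) = s / √Sxx, where s is the residual standard deviation and Sxx = Σ(x − x̄)². It is the yardstick for how far β̂₁ = 4.1151 could plausibly be from the true slope.

Relative precision:
- SE / |β̂₁| = 0.2001 / 4.1151 = 4.9%
- Rule of thumb (under 20%: precise; 20% to under 50%: moderately precise; 50% or more: imprecise) → precise

Rough 95% range (±2 SE): 4.1151 ± 0.4002 → (3.7149, 4.5153).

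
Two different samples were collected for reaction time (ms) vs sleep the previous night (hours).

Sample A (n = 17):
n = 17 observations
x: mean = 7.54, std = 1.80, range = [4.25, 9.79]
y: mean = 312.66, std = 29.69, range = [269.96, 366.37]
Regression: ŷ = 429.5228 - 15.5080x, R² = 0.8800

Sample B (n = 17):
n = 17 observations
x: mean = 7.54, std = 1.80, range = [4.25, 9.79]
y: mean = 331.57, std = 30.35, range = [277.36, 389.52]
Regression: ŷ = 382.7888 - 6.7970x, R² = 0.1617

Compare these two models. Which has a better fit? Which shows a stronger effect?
Model A has the better fit (R² = 0.8800 vs 0.1617). Model A shows the stronger effect (|β₁| = 15.5080 vs 6.7970).

Model Comparison:

Goodness of fit (R²):
- Model A: R² = 0.8800 → 88.00% of variance in reaction time explained
- Model B: R² = 0.1617 → 16.17% of variance in reaction time explained
- 0.8800 > 0.1617 → Model A has the better fit

Which has the larger per-hour effect? (|β₁|)
- Model A: β₁ = -15.5080 → predicted reaction time falls 15.5080 ms per additional hour of sleep
- Model B: β₁ = -6.7970 → predicted reaction time falls 6.7970 ms per additional hour of sleep
- |-15.5080| > |-6.7970| → Model A shows the stronger marginal effect

Note: A better fit (higher R²) doesn't necessarily mean a more important relationship.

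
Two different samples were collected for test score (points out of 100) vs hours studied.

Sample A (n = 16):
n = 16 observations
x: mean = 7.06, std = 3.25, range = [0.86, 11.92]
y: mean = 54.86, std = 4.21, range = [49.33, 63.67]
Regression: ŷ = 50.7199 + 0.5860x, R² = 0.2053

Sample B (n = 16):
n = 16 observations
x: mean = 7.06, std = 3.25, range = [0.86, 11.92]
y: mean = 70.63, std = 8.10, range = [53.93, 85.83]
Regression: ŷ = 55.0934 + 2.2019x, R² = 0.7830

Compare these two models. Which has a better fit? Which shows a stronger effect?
Model B has the better fit (R² = 0.7830 vs 0.2053). Model B shows the stronger effect (|β₁| = 2.2019 vs 0.5860).

Model Comparison:

Which explains more variance? (R²)
- Model A: R² = 0.2053 → 20.53% of variance in test score explained
- Model B: R² = 0.7830 → 78.30% of variance in test score explained
- 0.7830 > 0.2053 → Model B has the better fit

Strength of effect — compare |β₁|:
- Model A: β₁ = 0.5860 → predicted test score rises 0.5860 points per additional hour of study time
- Model B: β₁ = 2.2019 → predicted test score rises 2.2019 points per additional hour of study time
- |0.5860| < |2.2019| → Model B shows the stronger marginal effect

Note: R² measures how tightly points cluster around the line; β₁ measures how steep the line is — they answer different questions.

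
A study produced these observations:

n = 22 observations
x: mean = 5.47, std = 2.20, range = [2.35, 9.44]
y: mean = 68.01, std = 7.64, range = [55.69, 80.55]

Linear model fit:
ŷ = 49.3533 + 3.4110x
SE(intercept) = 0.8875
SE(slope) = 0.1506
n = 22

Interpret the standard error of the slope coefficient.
SE(β̂₁) = 0.1506 is the estimated standard deviation of the slope estimate across repeated samples; relative to β̂₁ = 3.4110 that is 4.4%, a precise estimate.

SE(β̂₁) = s / √Sxx, where s is the residual standard deviation and Sxx = Σ(x − x̄)². It is the yardstick for how far β̂₁ = 3.4110 could plausibly be from the true slope.

Relative precision:
- SE / |β̂₁| = 0.1506 / 3.4110 = 4.4%
- Rule of thumb (under 20%: precise; 20% to under 50%: moderately precise; 50% or more: imprecise) → precise

Rough 95% range (±2 SE): 3.4110 ± 0.3012 → (3.1098, 3.7122).

What drives SE(β̂₁): larger n (here n = 22) → smaller SE.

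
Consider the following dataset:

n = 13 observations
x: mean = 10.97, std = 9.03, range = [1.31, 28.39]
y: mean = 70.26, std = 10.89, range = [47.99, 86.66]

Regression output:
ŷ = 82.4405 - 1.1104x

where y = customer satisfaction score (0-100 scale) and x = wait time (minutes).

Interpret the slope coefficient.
An increase of one minute in wait time is associated with a 1.1104 points decrease in predicted satisfaction score.

The slope β₁ = -1.1104 gives the rate at which the fitted satisfaction score changes with wait time.

Interpretation:
- Wait time up by 1 minute → predicted satisfaction score decreases by 1.1104 points
- This is a linear approximation: the same per-unit change is assumed across the whole observed x range
- The sign (−) gives the direction; the magnitude 1.1104 gives the size of the effect per minute

(β₀ = 82.4405 is the fitted value at x = 0 and is not part of the slope interpretation.)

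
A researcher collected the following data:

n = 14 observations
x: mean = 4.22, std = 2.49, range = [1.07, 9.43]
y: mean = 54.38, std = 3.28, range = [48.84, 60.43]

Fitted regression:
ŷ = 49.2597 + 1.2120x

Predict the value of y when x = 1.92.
ŷ = 51.5867

Plug x = 1.92 into the fitted line:

ŷ = 49.2597 + 1.2120 × 1.92
ŷ = 49.2597 + 2.3270
ŷ = 51.5867

This is a point prediction; actual observations scatter around it by roughly the residual standard deviation.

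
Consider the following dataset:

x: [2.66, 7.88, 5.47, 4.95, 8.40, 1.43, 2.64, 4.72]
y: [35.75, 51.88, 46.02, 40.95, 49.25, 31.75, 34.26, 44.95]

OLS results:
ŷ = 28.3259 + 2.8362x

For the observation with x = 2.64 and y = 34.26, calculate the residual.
Residual = -1.5535

The residual is the difference between the actual value and the predicted value:

Residual = y - ŷ

Step 1: Calculate predicted value
ŷ = 28.3259 + 2.8362 × 2.64
ŷ = 35.8135

Step 2: Calculate residual
Residual = 34.26 - 35.8135
Residual = -1.5535

Sign check: y < ŷ, so the point is below the line and the fit overestimates here.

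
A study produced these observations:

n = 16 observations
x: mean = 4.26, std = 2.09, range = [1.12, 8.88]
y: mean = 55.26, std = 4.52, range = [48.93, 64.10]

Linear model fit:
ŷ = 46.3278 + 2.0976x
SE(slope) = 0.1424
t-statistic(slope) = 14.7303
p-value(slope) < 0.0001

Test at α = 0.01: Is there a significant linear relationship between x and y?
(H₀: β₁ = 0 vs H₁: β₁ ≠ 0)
Since p-value < 0.0001 < α = 0.01, reject H₀ — the slope is significantly different from 0.

Hypothesis test for the slope coefficient:

H₀: β₁ = 0 (no linear relationship)
H₁: β₁ ≠ 0 (linear relationship exists)

Test statistic: t = β̂₁ / SE(β̂₁) = 2.0976 / 0.1424 = 14.7303

With df = 14, the two-sided p-value for |t| = 14.7303 is <0.0001.

Decision rule: reject H₀ if p-value < α.
p-value < 0.0001 < α = 0.01 → reject H₀.

At α = 0.01 the data do provide convincing evidence of a nonzero slope.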